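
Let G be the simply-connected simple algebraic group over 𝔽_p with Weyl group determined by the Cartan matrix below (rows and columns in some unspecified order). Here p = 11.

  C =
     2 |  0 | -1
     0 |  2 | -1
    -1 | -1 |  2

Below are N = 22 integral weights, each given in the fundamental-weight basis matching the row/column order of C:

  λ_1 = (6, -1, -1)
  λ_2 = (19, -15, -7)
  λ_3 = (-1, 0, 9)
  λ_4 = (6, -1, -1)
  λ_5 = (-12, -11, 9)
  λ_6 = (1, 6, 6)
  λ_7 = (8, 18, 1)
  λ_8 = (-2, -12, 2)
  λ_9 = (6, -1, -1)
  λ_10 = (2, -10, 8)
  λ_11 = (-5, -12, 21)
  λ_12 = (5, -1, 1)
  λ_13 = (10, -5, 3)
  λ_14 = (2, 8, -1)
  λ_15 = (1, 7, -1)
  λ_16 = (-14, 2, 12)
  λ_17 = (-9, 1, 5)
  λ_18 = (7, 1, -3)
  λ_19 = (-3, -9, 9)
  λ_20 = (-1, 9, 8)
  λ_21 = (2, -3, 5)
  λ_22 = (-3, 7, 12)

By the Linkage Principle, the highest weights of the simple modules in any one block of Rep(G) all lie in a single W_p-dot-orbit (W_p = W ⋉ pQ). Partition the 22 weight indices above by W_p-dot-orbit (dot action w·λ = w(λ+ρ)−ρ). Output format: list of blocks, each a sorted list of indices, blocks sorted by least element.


Dynkin diagram of C (from the 4 off-diagonal −1 entries): A_3.

Alcove-folded reps (p=11, 22 weights, presented ϖ-order):

  λ_1+ρ ↦ (7, 0, 0)
  λ_2+ρ ↦ (6, 0, 2)
  λ_3+ρ ↦ (0, 1, 10)
  λ_4+ρ ↦ (7, 0, 0)
  λ_5+ρ ↦ (0, 1, 10)
  λ_6+ρ ↦ (3, 2, 4)
  λ_7+ρ ↦ (2, 8, 0)
  λ_8+ρ ↦ (8, 2, 1)
  λ_9+ρ ↦ (7, 0, 0)
  λ_10+ρ ↦ (2, 8, 0)
  λ_11+ρ ↦ (7, 0, 0)
  λ_12+ρ ↦ (6, 0, 2)
  λ_13+ρ ↦ (7, 0, 0)
  λ_14+ρ ↦ (2, 8, 0)
  λ_15+ρ ↦ (2, 8, 0)
  λ_16+ρ ↦ (6, 0, 2)
  λ_17+ρ ↦ (6, 0, 2)
  λ_18+ρ ↦ (6, 0, 2)
  λ_19+ρ ↦ (2, 8, 0)
  λ_20+ρ ↦ (8, 2, 1)
  λ_21+ρ ↦ (3, 2, 4)
  λ_22+ρ ↦ (8, 2, 1)

Grouping the 22 weights by Ā_11-representative: 6 linkage classes.

[[1, 4, 9, 11, 13], [2, 12, 16, 17, 18], [3, 5], [6, 21], [7, 10, 14, 15, 19], [8, 20, 22]]


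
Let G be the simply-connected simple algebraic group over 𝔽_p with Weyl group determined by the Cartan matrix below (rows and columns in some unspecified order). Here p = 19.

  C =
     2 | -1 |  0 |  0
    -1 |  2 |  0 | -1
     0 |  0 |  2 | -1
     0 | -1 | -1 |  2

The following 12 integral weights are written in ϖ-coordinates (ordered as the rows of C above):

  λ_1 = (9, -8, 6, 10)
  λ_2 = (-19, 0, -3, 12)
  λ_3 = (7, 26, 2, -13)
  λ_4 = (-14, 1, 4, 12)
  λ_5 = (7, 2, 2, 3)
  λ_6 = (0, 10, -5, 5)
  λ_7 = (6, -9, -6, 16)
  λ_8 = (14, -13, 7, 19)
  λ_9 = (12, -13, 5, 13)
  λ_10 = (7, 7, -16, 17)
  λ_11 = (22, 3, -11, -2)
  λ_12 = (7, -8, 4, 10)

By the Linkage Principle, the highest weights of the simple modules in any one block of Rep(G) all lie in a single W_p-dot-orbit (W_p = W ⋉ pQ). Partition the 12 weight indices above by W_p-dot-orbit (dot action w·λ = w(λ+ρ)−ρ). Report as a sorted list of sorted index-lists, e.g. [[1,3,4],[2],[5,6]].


C ↔ A_4 under row/col permutation; |W(A_4)| = 120.

λ_j+ρ reflected into Ā_19 (⟨·,θ^∨⟩≤19); 4-tuples as given:

  [1] (1, 7, 5, 4);  [2] (1, 11, 4, 2);  [3] (8, 3, 3, 4);  [4] (1, 11, 4, 2);  [5] (8, 3, 3, 4);  [6] (1, 11, 4, 2);  [7] (1, 7, 5, 4);  [8] (8, 3, 3, 4);  [9] (1, 11, 4, 2);  [10] (7, 1, 0, 3);  [11] (8, 3, 3, 4);  [12] (1, 7, 5, 4)

Grouping the 12 weights by Ā_19-representative: 4 linkage classes.

[[1, 7, 12], [2, 4, 6, 9], [3, 5, 8, 11], [10]]


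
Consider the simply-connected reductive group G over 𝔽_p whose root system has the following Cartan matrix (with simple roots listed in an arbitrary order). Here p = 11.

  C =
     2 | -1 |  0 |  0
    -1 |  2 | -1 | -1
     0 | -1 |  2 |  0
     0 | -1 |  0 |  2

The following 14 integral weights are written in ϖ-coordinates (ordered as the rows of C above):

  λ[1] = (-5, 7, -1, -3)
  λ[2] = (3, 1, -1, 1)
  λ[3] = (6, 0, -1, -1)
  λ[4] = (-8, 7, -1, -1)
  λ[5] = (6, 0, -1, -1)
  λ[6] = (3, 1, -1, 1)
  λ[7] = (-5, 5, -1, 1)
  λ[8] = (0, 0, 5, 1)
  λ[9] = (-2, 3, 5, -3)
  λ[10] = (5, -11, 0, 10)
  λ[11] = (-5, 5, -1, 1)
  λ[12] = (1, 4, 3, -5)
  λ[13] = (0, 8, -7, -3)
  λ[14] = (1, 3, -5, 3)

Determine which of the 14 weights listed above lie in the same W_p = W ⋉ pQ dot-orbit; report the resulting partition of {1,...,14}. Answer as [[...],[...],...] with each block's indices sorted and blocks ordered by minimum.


Cartan matrix: type D_4 (|W|=192); un-permuting the 4 rows.

Folding the 14 weights λ_j+ρ into Ā_11 (reps in the given 4-coord order):

  λ_1 → (4, 2, 0, 2);  λ_2 → (4, 2, 0, 2);  λ_3 → (7, 1, 0, 0);  λ_4 → (7, 1, 0, 0);  λ_5 → (7, 1, 0, 0);  λ_6 → (4, 2, 0, 2);  λ_7 → (4, 2, 0, 2);  λ_8 → (1, 1, 6, 2);  λ_9 → (1, 1, 6, 2);  λ_10 → (1, 1, 6, 2);  λ_11 → (4, 2, 0, 2);  λ_12 → (2, 0, 4, 4);  λ_13 → (1, 1, 6, 2);  λ_14 → (2, 0, 4, 4)

The 14 indices split into 4 linkage classes (same alcove rep ⇔ same W_11-dot-orbit):

[[1, 2, 6, 7, 11], [3, 4, 5], [8, 9, 10, 13], [12, 14]]


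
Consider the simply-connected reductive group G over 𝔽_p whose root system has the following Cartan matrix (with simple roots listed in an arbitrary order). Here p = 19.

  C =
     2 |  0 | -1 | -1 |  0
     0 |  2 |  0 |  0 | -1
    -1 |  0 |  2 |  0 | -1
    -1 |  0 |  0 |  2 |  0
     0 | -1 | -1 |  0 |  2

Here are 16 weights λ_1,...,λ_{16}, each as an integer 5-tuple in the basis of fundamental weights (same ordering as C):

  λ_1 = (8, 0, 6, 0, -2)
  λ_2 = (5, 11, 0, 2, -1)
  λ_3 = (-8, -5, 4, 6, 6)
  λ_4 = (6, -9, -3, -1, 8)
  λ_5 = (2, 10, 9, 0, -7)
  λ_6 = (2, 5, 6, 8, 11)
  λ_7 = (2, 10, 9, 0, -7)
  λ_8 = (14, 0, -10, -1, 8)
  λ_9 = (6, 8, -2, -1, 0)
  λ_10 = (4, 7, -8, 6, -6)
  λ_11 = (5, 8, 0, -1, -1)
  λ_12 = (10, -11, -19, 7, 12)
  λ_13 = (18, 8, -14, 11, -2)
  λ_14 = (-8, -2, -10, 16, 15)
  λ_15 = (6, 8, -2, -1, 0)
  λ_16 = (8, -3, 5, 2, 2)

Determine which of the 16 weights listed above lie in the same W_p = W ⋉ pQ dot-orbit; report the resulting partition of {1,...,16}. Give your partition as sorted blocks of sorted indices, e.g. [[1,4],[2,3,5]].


A_5 Cartan matrix, 5 simple roots permuted; ρ=(1,1,1,1,1).

λ_j+ρ reflected into Ā_19 (⟨·,θ^∨⟩≤19); 5-tuples as given:

  λ_1 → (9, 0, 6, 1, 1);  λ_2 → (6, 9, 1, 0, 0);  λ_3 → (5, 4, 2, 0, 1);  λ_4 → (5, 7, 1, 0, 1);  λ_5 → (3, 5, 4, 1, 6);  λ_6 → (6, 9, 1, 0, 0);  λ_7 → (3, 5, 4, 1, 6);  λ_8 → (6, 1, 9, 0, 0);  λ_9 → (6, 9, 1, 0, 0);  λ_10 → (5, 4, 2, 0, 1);  λ_11 → (6, 9, 1, 0, 0);  λ_12 → (3, 5, 4, 1, 6);  λ_13 → (5, 7, 1, 0, 1);  λ_14 → (9, 0, 6, 1, 1);  λ_15 → (6, 9, 1, 0, 0);  λ_16 → (9, 0, 6, 1, 1)

These 16 weights hit 6 W_19-dot-orbits; sizes (3, 5, 2, 2, 3, 1):

[[1, 14, 16], [2, 6, 9, 11, 15], [3, 10], [4, 13], [5, 7, 12], [8]]


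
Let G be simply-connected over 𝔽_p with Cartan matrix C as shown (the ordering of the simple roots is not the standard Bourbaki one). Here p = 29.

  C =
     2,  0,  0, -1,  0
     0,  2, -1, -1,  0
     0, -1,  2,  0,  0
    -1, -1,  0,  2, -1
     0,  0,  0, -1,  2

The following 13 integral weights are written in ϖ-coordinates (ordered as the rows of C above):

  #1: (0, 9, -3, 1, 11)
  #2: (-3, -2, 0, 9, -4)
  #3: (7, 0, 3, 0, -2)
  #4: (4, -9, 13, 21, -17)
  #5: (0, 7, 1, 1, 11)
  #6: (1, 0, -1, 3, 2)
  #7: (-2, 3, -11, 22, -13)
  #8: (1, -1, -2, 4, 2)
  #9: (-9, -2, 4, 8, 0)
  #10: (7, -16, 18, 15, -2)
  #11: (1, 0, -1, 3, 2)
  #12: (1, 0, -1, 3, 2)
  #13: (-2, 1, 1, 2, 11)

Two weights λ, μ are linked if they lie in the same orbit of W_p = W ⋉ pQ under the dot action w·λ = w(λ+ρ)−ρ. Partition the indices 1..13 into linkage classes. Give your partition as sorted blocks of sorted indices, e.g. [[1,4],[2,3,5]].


Cartan matrix: type D_5 (|W|=1920); un-permuting the 5 rows.

Each λ_j+ρ reduced to Ā_29; 5-tuples below use C's row order:

  1: (1, 2, 2, 2, 12) · 2: (2, 1, 0, 4, 3) · 3: (8, 1, 4, 0, 1) · 4: (1, 2, 2, 2, 12) · 5: (1, 2, 2, 2, 12) · 6: (2, 1, 0, 4, 3) · 7: (1, 2, 2, 2, 12) · 8: (2, 1, 0, 4, 3) · 9: (8, 1, 4, 0, 1) · 10: (8, 1, 4, 0, 1) · 11: (2, 1, 0, 4, 3) · 12: (2, 1, 0, 4, 3) · 13: (1, 2, 2, 2, 12)

Grouping the 13 weights by Ā_29-representative: 3 linkage classes.

[[1, 4, 5, 7, 13], [2, 6, 8, 11, 12], [3, 9, 10]]


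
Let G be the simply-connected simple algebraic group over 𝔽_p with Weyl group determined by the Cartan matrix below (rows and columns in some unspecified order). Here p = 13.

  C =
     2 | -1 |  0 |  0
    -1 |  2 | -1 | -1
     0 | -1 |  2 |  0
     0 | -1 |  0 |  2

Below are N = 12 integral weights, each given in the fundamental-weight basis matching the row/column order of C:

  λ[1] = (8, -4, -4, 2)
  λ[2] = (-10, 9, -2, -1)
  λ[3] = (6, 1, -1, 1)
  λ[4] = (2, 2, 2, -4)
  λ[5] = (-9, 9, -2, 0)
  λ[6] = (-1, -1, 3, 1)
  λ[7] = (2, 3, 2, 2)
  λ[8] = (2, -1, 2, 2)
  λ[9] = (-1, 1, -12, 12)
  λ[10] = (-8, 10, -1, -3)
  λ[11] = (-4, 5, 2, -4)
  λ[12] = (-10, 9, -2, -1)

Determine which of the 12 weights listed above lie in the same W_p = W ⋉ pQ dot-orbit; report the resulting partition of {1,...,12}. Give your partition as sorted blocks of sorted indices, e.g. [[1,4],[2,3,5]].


D_4 Cartan matrix, 4 simple roots permuted; ρ=(1,1,1,1).

Each λ_j+ρ reduced to Ā_13; 4-tuples below use C's row order:

    [1] (3, 0, 3, 3)
    [2] (9, 0, 1, 0)
    [3] (7, 2, 0, 2)
    [4] (3, 0, 3, 3)
    [5] (8, 1, 1, 1)
    [6] (0, 0, 4, 2)
    [7] (3, 0, 3, 3)
    [8] (3, 0, 3, 3)
    [9] (7, 2, 0, 2)
    [10] (7, 2, 0, 2)
    [11] (3, 0, 3, 3)
    [12] (9, 0, 1, 0)

Partition of {1..12} into 5 W_13-dot-orbits:

[[1, 4, 7, 8, 11], [2, 12], [3, 9, 10], [5], [6]]


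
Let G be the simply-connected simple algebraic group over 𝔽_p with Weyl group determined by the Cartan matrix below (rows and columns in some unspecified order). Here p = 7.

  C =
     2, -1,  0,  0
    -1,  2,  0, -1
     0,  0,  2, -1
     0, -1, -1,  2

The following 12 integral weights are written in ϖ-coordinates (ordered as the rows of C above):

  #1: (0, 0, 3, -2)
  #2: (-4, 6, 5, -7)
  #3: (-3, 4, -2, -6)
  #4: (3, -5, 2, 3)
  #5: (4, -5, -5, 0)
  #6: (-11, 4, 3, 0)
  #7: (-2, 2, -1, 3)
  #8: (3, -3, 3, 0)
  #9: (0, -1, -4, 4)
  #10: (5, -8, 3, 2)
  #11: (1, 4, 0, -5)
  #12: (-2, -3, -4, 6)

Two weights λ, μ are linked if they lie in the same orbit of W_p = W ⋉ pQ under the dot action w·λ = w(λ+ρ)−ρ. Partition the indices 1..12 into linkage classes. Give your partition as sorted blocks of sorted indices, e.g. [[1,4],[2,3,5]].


Type A_4, rank 4, |W|=120; reorder rows/cols to standard.

Alcove-folded reps (p=7, 12 weights, presented ϖ-order):

  λ_1 → (1, 0, 3, 1) · λ_2 → (1, 2, 0, 4) · λ_3 → (1, 0, 3, 2) · λ_4 → (0, 4, 3, 0) · λ_5 → (2, 1, 3, 1) · λ_6 → (2, 1, 3, 1) · λ_7 → (1, 2, 0, 4) · λ_8 → (2, 1, 3, 1) · λ_9 → (1, 0, 3, 2) · λ_10 → (1, 2, 0, 4) · λ_11 → (2, 1, 3, 1) · λ_12 → (2, 1, 3, 1)

The 12 indices split into 5 linkage classes (same alcove rep ⇔ same W_7-dot-orbit):

[[1], [2, 7, 10], [3, 9], [4], [5, 6, 8, 11, 12]]


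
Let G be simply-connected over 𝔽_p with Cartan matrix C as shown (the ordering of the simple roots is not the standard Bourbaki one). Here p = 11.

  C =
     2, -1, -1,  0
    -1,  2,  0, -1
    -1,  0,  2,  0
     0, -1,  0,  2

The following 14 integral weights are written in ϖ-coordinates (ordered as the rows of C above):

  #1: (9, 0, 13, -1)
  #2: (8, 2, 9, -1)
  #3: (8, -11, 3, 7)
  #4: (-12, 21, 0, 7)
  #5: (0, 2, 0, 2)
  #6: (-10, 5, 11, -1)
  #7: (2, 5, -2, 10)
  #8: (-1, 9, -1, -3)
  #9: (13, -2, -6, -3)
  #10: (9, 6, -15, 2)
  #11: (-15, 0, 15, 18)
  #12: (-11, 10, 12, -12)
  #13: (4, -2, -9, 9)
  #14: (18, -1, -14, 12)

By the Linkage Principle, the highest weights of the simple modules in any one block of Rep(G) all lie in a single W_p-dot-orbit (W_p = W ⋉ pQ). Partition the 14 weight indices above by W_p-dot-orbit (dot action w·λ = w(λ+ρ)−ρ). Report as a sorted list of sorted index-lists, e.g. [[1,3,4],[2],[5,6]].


Dynkin diagram of C (from the 6 off-diagonal −1 entries): A_4.

Folding the 14 weights λ_j+ρ into Ā_11 (reps in the given 4-coord order):

  λ_1 → (0, 8, 0, 2) · λ_2 → (0, 8, 0, 2) · λ_3 → (1, 7, 1, 0) · λ_4 → (0, 8, 0, 2) · λ_5 → (1, 3, 1, 3) · λ_6 → (6, 0, 2, 2) · λ_7 → (6, 0, 2, 2) · λ_8 → (0, 8, 0, 2) · λ_9 → (6, 0, 2, 2) · λ_10 → (1, 3, 1, 3) · λ_11 → (6, 0, 2, 2) · λ_12 → (0, 8, 0, 2) · λ_13 → (1, 3, 1, 3) · λ_14 → (6, 0, 2, 2)

Grouping the 14 weights by Ā_11-representative: 4 linkage classes.

[[1, 2, 4, 8, 12], [3], [5, 10, 13], [6, 7, 9, 11, 14]]


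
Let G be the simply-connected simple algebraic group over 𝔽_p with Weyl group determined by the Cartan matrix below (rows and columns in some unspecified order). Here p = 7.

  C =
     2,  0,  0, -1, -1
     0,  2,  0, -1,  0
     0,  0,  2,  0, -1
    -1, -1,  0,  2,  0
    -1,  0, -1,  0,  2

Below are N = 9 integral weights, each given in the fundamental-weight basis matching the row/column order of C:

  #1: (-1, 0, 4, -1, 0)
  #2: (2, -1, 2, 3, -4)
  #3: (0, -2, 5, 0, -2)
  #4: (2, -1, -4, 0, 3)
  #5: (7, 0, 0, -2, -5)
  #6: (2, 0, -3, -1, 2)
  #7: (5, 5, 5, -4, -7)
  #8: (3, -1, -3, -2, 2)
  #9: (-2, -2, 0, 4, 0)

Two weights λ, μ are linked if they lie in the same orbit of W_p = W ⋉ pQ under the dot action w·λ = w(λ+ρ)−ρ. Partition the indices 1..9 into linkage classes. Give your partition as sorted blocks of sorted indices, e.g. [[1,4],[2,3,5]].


C ↔ A_5 under row/col permutation; |W(A_5)| = 720.

λ_j+ρ reflected into Ā_7 (⟨·,θ^∨⟩≤7); 5-tuples as given:

  [1] (0, 1, 5, 0, 1)
  [2] (0, 0, 0, 4, 3)
  [3] (0, 1, 5, 0, 1)
  [4] (3, 1, 2, 0, 1)
  [5] (3, 1, 2, 0, 1)
  [6] (3, 1, 2, 0, 1)
  [7] (3, 1, 2, 0, 1)
  [8] (3, 1, 2, 0, 1)
  [9] (1, 1, 1, 3, 0)

The 9 indices split into 4 linkage classes (same alcove rep ⇔ same W_7-dot-orbit):

[[1, 3], [2], [4, 5, 6, 7, 8], [9]]


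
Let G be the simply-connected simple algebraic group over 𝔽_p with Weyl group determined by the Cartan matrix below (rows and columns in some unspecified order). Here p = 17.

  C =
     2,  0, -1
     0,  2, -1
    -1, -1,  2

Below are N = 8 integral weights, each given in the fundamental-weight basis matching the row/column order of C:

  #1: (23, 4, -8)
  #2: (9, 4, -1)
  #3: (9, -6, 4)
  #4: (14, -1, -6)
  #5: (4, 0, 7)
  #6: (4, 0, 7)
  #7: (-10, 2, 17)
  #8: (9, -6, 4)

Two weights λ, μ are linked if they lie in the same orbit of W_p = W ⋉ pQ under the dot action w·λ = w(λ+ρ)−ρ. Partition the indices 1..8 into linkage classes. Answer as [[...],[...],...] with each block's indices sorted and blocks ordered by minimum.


A_3 Cartan matrix, 3 simple roots permuted; ρ=(1,1,1).

Alcove-folded reps (p=17, 8 weights, presented ϖ-order):

    [1] (10, 5, 0)
    [2] (10, 5, 0)
    [3] (10, 5, 0)
    [4] (10, 5, 0)
    [5] (5, 1, 8)
    [6] (5, 1, 8)
    [7] (5, 1, 8)
    [8] (10, 5, 0)

Grouping the 8 weights by Ā_17-representative: 2 linkage classes.

[[1, 2, 3, 4, 8], [5, 6, 7]]


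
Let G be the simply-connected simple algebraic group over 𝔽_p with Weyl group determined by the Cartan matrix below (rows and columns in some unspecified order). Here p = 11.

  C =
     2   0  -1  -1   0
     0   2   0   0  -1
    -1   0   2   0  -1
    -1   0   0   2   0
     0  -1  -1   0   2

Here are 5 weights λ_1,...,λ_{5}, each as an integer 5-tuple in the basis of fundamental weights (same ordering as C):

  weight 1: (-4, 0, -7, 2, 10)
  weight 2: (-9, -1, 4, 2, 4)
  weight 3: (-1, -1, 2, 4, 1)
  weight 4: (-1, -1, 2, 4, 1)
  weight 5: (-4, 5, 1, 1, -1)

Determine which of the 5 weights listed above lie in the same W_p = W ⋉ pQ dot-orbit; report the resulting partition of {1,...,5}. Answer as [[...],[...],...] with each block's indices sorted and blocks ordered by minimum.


Root system A_5: the 5×5 matrix C matches after relabeling.

Alcove-folded reps (p=11, 5 weights, presented ϖ-order):

    1: (0, 0, 3, 5, 2)
    2: (0, 0, 3, 5, 2)
    3: (0, 0, 3, 5, 2)
    4: (0, 0, 3, 5, 2)
    5: (1, 5, 0, 1, 1)

Grouping the 5 weights by Ā_11-representative: 2 linkage classes.

[[1, 2, 3, 4], [5]]


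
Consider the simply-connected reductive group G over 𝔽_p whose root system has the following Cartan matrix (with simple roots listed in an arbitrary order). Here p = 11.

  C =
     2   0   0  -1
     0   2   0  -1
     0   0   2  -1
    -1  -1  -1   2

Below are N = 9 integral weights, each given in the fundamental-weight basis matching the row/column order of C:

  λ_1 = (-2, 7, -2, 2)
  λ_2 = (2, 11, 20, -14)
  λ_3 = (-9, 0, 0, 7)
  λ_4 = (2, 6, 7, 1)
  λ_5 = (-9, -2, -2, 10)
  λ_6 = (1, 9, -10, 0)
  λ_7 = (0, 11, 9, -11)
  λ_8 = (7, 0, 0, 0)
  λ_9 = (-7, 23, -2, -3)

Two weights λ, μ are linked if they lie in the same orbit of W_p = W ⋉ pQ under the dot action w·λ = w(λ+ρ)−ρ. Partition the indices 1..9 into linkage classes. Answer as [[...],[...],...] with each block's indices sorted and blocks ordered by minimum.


Dynkin diagram of C (from the 6 off-diagonal −1 entries): D_4.

Alcove-folded reps (p=11, 9 weights, presented ϖ-order):

  [1] (1, 8, 1, 0) · [2] (1, 8, 1, 0) · [3] (8, 1, 1, 0) · [4] (6, 2, 1, 0) · [5] (8, 1, 1, 0) · [6] (6, 2, 1, 0) · [7] (8, 1, 1, 0) · [8] (8, 1, 1, 0) · [9] (6, 2, 1, 0)

3 distinct reps among the 9 weights ⇒ 3 W_11-linkage classes:

[[1, 2], [3, 5, 7, 8], [4, 6, 9]]


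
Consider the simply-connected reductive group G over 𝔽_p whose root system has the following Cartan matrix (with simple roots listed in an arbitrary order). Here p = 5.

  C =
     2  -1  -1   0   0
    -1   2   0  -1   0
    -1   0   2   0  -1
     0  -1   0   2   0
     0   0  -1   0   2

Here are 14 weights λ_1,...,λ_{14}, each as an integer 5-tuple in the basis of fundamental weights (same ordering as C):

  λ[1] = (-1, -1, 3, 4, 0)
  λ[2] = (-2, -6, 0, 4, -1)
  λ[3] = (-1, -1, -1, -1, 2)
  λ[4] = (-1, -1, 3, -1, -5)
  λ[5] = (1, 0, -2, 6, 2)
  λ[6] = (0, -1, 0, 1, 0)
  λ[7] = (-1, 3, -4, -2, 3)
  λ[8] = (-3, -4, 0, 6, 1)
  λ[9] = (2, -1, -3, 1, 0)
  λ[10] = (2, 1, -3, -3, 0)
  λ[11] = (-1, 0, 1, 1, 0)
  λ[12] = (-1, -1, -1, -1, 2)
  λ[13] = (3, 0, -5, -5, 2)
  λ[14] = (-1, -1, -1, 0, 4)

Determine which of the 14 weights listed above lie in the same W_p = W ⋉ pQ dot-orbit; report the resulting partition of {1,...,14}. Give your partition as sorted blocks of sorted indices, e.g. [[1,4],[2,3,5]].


Root system A_5: the 5×5 matrix C matches after relabeling.

Alcove-folded reps (p=5, 14 weights, presented ϖ-order):

  [1] (0, 0, 0, 0, 4) · [2] (0, 0, 0, 0, 4) · [3] (0, 0, 0, 0, 3) · [4] (0, 0, 0, 0, 4) · [5] (1, 0, 1, 2, 1) · [6] (1, 0, 1, 2, 1) · [7] (3, 0, 0, 1, 1) · [8] (1, 1, 1, 0, 0) · [9] (1, 0, 1, 2, 1) · [10] (1, 0, 1, 2, 1) · [11] (0, 1, 2, 1, 0) · [12] (0, 0, 0, 0, 3) · [13] (3, 0, 0, 1, 1) · [14] (0, 0, 0, 0, 4)

Linkage partition of the 14 weights (6 classes, p=5):

[[1, 2, 4, 14], [3, 12], [5, 6, 9, 10], [7, 13], [8], [11]]


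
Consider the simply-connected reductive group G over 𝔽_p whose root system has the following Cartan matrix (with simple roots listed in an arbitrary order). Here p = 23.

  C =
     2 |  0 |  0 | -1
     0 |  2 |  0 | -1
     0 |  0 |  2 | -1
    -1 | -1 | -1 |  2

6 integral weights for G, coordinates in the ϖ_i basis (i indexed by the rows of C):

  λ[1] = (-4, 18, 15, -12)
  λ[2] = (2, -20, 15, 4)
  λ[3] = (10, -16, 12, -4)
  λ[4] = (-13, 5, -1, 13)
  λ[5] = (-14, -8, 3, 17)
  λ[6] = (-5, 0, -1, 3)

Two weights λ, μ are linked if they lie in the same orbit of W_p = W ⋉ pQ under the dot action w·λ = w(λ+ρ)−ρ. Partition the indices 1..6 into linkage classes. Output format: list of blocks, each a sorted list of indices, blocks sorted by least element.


Dynkin diagram of C (from the 6 off-diagonal −1 entries): D_4.

Folding the 6 weights λ_j+ρ into Ā_23 (reps in the given 4-coord order):

  [1] (11, 5, 2, 2);  [2] (11, 5, 2, 2);  [3] (7, 3, 5, 3);  [4] (12, 6, 0, 2);  [5] (11, 5, 2, 2);  [6] (4, 1, 0, 0)

Linkage partition of the 6 weights (4 classes, p=23):

[[1, 2, 5], [3], [4], [6]]


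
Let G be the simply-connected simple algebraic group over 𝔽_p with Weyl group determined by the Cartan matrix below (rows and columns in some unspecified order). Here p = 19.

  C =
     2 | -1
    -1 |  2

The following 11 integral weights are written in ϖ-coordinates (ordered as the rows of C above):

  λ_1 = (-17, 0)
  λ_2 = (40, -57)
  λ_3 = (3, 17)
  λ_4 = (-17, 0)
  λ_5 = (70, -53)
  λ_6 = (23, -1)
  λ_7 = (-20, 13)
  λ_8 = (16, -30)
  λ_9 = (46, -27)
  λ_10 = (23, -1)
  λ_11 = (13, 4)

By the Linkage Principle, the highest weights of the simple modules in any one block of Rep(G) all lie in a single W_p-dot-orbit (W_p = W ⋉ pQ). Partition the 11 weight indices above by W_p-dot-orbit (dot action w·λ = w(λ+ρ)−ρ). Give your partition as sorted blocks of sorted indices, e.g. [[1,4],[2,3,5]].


C ↔ A_2 under row/col permutation; |W(A_2)| = 6.

Alcove-folded reps (p=19, 11 weights, presented ϖ-order):

    λ_1+ρ ↦ (1, 15)
    λ_2+ρ ↦ (1, 15)
    λ_3+ρ ↦ (1, 15)
    λ_4+ρ ↦ (1, 15)
    λ_5+ρ ↦ (14, 5)
    λ_6+ρ ↦ (14, 5)
    λ_7+ρ ↦ (14, 5)
    λ_8+ρ ↦ (2, 7)
    λ_9+ρ ↦ (2, 7)
    λ_10+ρ ↦ (14, 5)
    λ_11+ρ ↦ (14, 5)

3 distinct reps among the 11 weights ⇒ 3 W_19-linkage classes:

[[1, 2, 3, 4], [5, 6, 7, 10, 11], [8, 9]]


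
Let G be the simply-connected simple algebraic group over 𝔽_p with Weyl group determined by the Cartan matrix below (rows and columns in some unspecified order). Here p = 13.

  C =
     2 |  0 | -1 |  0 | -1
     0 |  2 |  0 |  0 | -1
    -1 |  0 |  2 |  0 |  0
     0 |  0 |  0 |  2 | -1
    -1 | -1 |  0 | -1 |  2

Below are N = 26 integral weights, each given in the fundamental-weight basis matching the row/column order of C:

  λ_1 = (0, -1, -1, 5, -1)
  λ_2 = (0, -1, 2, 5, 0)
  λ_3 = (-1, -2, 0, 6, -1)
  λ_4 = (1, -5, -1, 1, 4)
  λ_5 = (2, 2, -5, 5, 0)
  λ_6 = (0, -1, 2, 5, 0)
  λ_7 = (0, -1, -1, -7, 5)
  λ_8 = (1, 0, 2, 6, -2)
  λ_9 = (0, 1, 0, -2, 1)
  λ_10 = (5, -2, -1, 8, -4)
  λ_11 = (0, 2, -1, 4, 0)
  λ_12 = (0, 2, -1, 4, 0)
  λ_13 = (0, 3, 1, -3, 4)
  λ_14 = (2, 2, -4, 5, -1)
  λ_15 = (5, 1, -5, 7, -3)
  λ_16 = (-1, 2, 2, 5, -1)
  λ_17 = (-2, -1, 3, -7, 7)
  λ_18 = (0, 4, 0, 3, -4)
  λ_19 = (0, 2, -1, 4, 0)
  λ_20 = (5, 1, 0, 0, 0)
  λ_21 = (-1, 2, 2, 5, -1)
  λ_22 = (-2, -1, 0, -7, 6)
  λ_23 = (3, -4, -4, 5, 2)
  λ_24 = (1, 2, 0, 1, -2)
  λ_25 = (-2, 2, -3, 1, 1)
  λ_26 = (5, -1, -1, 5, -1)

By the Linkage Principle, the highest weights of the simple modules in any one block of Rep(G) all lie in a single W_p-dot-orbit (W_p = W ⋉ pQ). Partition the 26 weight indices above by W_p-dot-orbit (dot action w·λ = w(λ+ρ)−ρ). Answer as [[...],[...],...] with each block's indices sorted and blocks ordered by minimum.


C ↔ D_5 under row/col permutation; |W(D_5)| = 1920.

Ā_13 reps of the 26 weights (D_5, coords as presented):

  [1] (1, 0, 0, 6, 0);  [2] (1, 0, 3, 6, 1);  [3] (1, 0, 0, 6, 0);  [4] (2, 4, 0, 2, 1);  [5] (0, 3, 3, 6, 0);  [6] (1, 0, 3, 6, 1);  [7] (1, 0, 0, 6, 0);  [8] (1, 0, 3, 6, 1);  [9] (1, 2, 1, 1, 1);  [10] (1, 3, 0, 5, 1);  [11] (1, 3, 0, 5, 1);  [12] (1, 3, 0, 5, 1);  [13] (2, 4, 0, 2, 1);  [14] (0, 3, 3, 6, 0);  [15] (1, 0, 3, 6, 1);  [16] (0, 3, 3, 6, 0);  [17] (1, 0, 3, 6, 1);  [18] (1, 2, 1, 1, 1);  [19] (1, 3, 0, 5, 1);  [20] (1, 2, 1, 1, 1);  [21] (0, 3, 3, 6, 0);  [22] (1, 0, 0, 6, 0);  [23] (0, 3, 3, 6, 0);  [24] (1, 2, 1, 1, 1);  [25] (1, 2, 1, 1, 1);  [26] (1, 0, 0, 6, 0)

Linkage partition of the 26 weights (6 classes, p=13):

[[1, 3, 7, 22, 26], [2, 6, 8, 15, 17], [4, 13], [5, 14, 16, 21, 23], [9, 18, 20, 24, 25], [10, 11, 12, 19]]


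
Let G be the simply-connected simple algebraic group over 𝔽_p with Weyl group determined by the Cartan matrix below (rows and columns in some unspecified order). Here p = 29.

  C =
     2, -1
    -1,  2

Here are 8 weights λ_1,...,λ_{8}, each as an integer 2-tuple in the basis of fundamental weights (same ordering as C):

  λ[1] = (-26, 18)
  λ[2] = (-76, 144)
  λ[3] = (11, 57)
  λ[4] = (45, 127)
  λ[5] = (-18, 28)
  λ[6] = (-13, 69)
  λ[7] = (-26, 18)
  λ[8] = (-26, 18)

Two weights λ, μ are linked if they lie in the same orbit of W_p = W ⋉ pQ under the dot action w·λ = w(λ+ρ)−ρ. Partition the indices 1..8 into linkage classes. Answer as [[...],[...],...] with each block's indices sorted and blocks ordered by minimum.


Cartan matrix: type A_2 (|W|=6); un-permuting the 2 rows.

W_29-reps of the 8 weights in Ā_29 (same 2-coord order as C):

  1: (19, 6) · 2: (17, 12) · 3: (17, 12) · 4: (17, 12) · 5: (17, 12) · 6: (17, 12) · 7: (19, 6) · 8: (19, 6)

These 8 weights hit 2 W_29-dot-orbits; sizes (3, 5):

[[1, 7, 8], [2, 3, 4, 5, 6]]


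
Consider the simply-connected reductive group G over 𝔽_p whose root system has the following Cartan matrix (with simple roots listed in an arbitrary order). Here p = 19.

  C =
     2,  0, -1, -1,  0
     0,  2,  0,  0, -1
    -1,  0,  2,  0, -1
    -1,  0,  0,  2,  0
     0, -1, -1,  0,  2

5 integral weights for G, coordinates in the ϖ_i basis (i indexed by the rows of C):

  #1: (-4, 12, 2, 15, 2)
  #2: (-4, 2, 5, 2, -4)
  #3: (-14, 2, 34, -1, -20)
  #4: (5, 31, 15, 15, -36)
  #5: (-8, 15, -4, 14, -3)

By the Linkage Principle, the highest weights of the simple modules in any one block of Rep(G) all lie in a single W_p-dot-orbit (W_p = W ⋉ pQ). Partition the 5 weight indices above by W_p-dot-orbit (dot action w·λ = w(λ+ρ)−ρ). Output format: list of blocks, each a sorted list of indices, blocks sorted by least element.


C ↔ A_5 under row/col permutation; |W(A_5)| = 720.

λ_j+ρ reflected into Ā_19 (⟨·,θ^∨⟩≤19); 5-tuples as given:

  [1] (3, 0, 0, 0, 3) · [2] (3, 0, 0, 0, 3) · [3] (3, 0, 0, 0, 3) · [4] (3, 0, 0, 0, 3) · [5] (2, 4, 3, 3, 7)

2 distinct reps among the 5 weights ⇒ 2 W_19-linkage classes:

[[1, 2, 3, 4], [5]]


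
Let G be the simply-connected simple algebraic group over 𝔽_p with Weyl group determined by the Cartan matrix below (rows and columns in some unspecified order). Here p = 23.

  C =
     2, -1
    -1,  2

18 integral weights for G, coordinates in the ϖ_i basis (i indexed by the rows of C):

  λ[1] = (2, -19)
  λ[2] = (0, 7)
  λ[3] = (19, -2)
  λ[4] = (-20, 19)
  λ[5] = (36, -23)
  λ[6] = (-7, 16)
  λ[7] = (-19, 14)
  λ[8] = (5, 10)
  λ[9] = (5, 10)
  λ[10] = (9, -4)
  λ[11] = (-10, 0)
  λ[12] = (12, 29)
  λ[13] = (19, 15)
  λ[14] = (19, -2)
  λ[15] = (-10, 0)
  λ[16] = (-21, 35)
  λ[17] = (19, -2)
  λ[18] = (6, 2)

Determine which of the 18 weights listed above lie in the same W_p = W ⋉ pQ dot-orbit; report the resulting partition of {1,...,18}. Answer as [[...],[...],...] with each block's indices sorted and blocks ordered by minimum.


Dynkin diagram of C (from the 2 off-diagonal −1 entries): A_2.

Alcove-folded reps (p=23, 18 weights, presented ϖ-order):

    1: (15, 3)
    2: (1, 8)
    3: (19, 1)
    4: (19, 1)
    5: (1, 8)
    6: (6, 11)
    7: (15, 3)
    8: (6, 11)
    9: (6, 11)
    10: (7, 3)
    11: (1, 8)
    12: (7, 3)
    13: (7, 3)
    14: (19, 1)
    15: (1, 8)
    16: (7, 3)
    17: (19, 1)
    18: (7, 3)

Partition of {1..18} into 5 W_23-dot-orbits:

[[1, 7], [2, 5, 11, 15], [3, 4, 14, 17], [6, 8, 9], [10, 12, 13, 16, 18]]


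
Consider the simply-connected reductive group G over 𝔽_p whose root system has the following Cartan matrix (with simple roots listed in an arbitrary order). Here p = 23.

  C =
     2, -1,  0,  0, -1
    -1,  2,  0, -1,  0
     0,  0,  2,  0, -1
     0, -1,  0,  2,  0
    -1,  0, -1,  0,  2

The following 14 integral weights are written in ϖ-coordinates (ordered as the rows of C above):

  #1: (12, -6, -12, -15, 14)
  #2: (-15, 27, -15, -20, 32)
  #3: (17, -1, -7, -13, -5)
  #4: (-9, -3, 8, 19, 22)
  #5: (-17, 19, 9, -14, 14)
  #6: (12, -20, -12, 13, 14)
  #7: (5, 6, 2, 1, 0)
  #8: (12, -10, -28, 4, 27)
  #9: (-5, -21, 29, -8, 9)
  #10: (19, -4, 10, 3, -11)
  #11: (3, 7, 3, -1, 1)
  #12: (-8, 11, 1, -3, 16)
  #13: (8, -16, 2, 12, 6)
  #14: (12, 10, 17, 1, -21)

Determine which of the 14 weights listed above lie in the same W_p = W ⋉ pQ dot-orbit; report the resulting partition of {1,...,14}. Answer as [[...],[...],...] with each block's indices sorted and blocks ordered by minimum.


Root system A_5: the 5×5 matrix C matches after relabeling.

Folding the 14 weights λ_j+ρ into Ā_23 (reps in the given 5-coord order):

  λ_1 → (4, 8, 4, 0, 2) · λ_2 → (1, 4, 5, 5, 4) · λ_3 → (4, 8, 4, 0, 2) · λ_4 → (1, 1, 10, 8, 3) · λ_5 → (6, 7, 3, 2, 1) · λ_6 → (4, 8, 4, 0, 2) · λ_7 → (6, 7, 3, 2, 1) · λ_8 → (1, 4, 5, 5, 4) · λ_9 → (6, 7, 3, 2, 1) · λ_10 → (7, 3, 1, 1, 10) · λ_11 → (4, 8, 4, 0, 2) · λ_12 → (7, 3, 1, 1, 10) · λ_13 → (6, 7, 3, 2, 1) · λ_14 → (7, 3, 1, 1, 10)

These 14 weights hit 5 W_23-dot-orbits; sizes (4, 2, 1, 4, 3):

[[1, 3, 6, 11], [2, 8], [4], [5, 7, 9, 13], [10, 12, 14]]


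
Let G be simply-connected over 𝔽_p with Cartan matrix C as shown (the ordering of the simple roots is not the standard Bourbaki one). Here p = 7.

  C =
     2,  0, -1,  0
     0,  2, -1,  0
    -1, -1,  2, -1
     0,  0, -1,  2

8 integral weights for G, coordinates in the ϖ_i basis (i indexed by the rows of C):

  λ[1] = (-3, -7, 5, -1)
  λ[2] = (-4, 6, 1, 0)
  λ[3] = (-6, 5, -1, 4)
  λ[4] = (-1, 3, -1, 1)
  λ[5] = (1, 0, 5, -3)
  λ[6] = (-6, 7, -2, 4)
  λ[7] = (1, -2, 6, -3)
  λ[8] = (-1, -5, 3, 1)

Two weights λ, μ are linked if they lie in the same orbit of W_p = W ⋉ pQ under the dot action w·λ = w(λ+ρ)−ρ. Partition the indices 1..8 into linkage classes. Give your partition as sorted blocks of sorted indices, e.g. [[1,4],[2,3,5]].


Cartan matrix: type D_4 (|W|=192); un-permuting the 4 rows.

λ_j+ρ reflected into Ā_7 (⟨·,θ^∨⟩≤7); 4-tuples as given:

  [1] (0, 4, 0, 2) · [2] (0, 4, 0, 2) · [3] (0, 1, 1, 0) · [4] (0, 4, 0, 2) · [5] (0, 1, 1, 0) · [6] (0, 1, 1, 0) · [7] (0, 1, 1, 0) · [8] (0, 4, 0, 2)

Partition of {1..8} into 2 W_7-dot-orbits:

[[1, 2, 4, 8], [3, 5, 6, 7]]


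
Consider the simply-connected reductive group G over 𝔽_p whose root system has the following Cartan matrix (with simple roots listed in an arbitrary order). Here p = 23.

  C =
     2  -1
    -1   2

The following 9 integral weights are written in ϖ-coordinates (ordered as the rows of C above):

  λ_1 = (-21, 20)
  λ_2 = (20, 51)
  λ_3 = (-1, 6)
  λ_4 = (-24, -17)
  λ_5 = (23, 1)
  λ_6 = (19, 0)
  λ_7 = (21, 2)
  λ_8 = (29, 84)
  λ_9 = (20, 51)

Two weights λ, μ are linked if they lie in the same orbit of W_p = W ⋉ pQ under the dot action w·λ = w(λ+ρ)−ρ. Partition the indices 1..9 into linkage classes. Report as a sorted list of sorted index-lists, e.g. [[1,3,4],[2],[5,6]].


Cartan matrix: type A_2 (|W|=6); un-permuting the 2 rows.

Ā_23 reps of the 9 weights (A_2, coords as presented):

  [1] (20, 1)
  [2] (4, 17)
  [3] (0, 7)
  [4] (0, 7)
  [5] (20, 1)
  [6] (20, 1)
  [7] (20, 1)
  [8] (0, 7)
  [9] (4, 17)

3 distinct reps among the 9 weights ⇒ 3 W_23-linkage classes:

[[1, 5, 6, 7], [2, 9], [3, 4, 8]]


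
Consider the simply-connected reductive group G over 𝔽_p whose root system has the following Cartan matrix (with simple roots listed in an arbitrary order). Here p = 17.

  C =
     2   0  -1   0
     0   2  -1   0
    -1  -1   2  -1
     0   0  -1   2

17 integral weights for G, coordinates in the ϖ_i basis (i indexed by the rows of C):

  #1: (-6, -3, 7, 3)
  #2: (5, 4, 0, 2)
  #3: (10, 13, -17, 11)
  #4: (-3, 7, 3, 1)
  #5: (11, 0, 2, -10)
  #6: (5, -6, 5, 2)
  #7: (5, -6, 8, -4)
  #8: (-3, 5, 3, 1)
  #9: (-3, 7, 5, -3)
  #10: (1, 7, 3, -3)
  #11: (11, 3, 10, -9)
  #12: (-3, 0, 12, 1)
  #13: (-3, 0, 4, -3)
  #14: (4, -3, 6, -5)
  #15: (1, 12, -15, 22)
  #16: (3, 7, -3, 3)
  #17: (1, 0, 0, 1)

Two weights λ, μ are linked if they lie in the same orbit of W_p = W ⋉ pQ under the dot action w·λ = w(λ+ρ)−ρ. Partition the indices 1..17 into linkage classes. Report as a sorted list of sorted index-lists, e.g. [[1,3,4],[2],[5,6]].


Root system D_4: the 4×4 matrix C matches after relabeling.

Alcove-folded reps (p=17, 17 weights, presented ϖ-order):

  λ_1 → (5, 2, 1, 4) · λ_2 → (6, 5, 1, 3) · λ_3 → (5, 2, 1, 4) · λ_4 → (2, 8, 2, 2) · λ_5 → (6, 5, 1, 3) · λ_6 → (6, 5, 1, 3) · λ_7 → (6, 5, 1, 3) · λ_8 → (2, 6, 2, 2) · λ_9 → (2, 8, 2, 2) · λ_10 → (2, 8, 2, 2) · λ_11 → (2, 6, 2, 2) · λ_12 → (2, 1, 1, 2) · λ_13 → (2, 1, 1, 2) · λ_14 → (5, 2, 1, 4) · λ_15 → (6, 5, 1, 3) · λ_16 → (2, 6, 2, 2) · λ_17 → (2, 1, 1, 2)

These 17 weights hit 5 W_17-dot-orbits; sizes (3, 5, 3, 3, 3):

[[1, 3, 14], [2, 5, 6, 7, 15], [4, 9, 10], [8, 11, 16], [12, 13, 17]]


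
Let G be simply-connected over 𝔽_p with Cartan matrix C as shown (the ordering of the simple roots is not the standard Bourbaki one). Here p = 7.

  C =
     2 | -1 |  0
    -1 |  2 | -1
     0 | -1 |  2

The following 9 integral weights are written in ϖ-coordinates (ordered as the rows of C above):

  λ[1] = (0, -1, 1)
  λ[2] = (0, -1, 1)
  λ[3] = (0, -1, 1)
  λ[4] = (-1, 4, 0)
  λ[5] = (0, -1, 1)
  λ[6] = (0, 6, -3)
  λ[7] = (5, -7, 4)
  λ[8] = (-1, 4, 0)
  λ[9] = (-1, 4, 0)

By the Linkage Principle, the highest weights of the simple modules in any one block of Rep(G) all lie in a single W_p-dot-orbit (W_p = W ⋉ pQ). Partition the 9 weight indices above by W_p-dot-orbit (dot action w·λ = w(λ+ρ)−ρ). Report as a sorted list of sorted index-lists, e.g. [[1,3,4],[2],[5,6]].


Root system A_3: the 3×3 matrix C matches after relabeling.

Each λ_j+ρ reduced to Ā_7; 3-tuples below use C's row order:

  [1] (1, 0, 2)
  [2] (1, 0, 2)
  [3] (1, 0, 2)
  [4] (0, 5, 1)
  [5] (1, 0, 2)
  [6] (0, 5, 1)
  [7] (0, 5, 1)
  [8] (0, 5, 1)
  [9] (0, 5, 1)

Grouping the 9 weights by Ā_7-representative: 2 linkage classes.

[[1, 2, 3, 5], [4, 6, 7, 8, 9]]


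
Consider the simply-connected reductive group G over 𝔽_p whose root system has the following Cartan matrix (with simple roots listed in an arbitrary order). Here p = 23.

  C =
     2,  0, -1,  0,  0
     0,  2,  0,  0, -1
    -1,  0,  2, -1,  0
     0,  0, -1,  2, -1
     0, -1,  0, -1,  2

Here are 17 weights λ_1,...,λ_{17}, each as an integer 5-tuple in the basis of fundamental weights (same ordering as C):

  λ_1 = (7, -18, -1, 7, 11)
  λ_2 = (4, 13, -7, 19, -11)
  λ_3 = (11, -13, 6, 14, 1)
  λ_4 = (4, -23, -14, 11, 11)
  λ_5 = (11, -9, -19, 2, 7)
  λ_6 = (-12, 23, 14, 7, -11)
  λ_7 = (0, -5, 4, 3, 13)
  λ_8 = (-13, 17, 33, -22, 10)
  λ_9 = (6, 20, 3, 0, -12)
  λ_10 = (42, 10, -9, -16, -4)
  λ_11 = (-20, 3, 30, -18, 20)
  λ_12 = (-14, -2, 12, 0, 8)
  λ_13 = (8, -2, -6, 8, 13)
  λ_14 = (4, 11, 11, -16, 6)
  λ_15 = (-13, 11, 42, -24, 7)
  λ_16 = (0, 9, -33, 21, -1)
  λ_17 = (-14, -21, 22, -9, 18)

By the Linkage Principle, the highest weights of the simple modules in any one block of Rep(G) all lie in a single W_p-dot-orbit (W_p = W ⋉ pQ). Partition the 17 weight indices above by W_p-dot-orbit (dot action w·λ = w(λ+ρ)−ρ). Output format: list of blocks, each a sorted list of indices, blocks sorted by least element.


Type A_5, rank 5, |W|=720; reorder rows/cols to standard.

Alcove-folded reps (p=23, 17 weights, presented ϖ-order):

    λ_1+ρ ↦ (3, 7, 0, 3, 5)
    λ_2+ρ ↦ (0, 3, 5, 4, 10)
    λ_3+ρ ↦ (1, 10, 6, 4, 1)
    λ_4+ρ ↦ (1, 10, 6, 4, 1)
    λ_5+ρ ↦ (3, 7, 0, 3, 5)
    λ_6+ρ ↦ (2, 0, 1, 1, 8)
    λ_7+ρ ↦ (0, 3, 5, 4, 10)
    λ_8+ρ ↦ (1, 10, 6, 4, 1)
    λ_9+ρ ↦ (1, 10, 6, 4, 1)
    λ_10+ρ ↦ (3, 7, 0, 3, 5)
    λ_11+ρ ↦ (2, 4, 3, 4, 8)
    λ_12+ρ ↦ (13, 1, 0, 1, 8)
    λ_13+ρ ↦ (0, 3, 5, 4, 10)
    λ_14+ρ ↦ (2, 4, 3, 4, 8)
    λ_15+ρ ↦ (3, 7, 0, 3, 5)
    λ_16+ρ ↦ (13, 1, 0, 1, 8)
    λ_17+ρ ↦ (2, 0, 1, 1, 8)

Linkage partition of the 17 weights (6 classes, p=23):

[[1, 5, 10, 15], [2, 7, 13], [3, 4, 8, 9], [6, 17], [11, 14], [12, 16]]


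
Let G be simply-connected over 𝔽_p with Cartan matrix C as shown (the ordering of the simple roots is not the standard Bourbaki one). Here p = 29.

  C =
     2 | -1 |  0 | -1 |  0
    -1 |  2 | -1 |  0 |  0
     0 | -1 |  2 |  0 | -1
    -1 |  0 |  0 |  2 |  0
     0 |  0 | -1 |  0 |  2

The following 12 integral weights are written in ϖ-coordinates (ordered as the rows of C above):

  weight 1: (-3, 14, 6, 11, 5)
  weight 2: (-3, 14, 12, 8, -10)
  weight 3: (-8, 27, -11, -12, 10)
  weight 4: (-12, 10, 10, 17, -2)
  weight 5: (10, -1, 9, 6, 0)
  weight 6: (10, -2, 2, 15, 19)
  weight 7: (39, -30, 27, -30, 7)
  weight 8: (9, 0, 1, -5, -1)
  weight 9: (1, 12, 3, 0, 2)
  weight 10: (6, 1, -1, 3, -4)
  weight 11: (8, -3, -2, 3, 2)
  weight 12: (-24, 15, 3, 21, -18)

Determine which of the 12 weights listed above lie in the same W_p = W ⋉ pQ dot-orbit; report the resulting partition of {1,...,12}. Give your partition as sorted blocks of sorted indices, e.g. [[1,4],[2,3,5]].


Cartan matrix: type A_5 (|W|=720); un-permuting the 5 rows.

Folding the 12 weights λ_j+ρ into Ā_29 (reps in the given 5-coord order):

    λ_1+ρ ↦ (2, 13, 4, 1, 3)
    λ_2+ρ ↦ (2, 13, 4, 1, 3)
    λ_3+ρ ↦ (11, 0, 10, 7, 1)
    λ_4+ρ ↦ (11, 0, 10, 7, 1)
    λ_5+ρ ↦ (11, 0, 10, 7, 1)
    λ_6+ρ ↦ (6, 1, 2, 4, 0)
    λ_7+ρ ↦ (11, 0, 10, 7, 1)
    λ_8+ρ ↦ (6, 1, 2, 4, 0)
    λ_9+ρ ↦ (2, 13, 4, 1, 3)
    λ_10+ρ ↦ (6, 1, 2, 4, 0)
    λ_11+ρ ↦ (6, 1, 2, 4, 0)
    λ_12+ρ ↦ (2, 13, 4, 1, 3)

Linkage partition of the 12 weights (3 classes, p=29):

[[1, 2, 9, 12], [3, 4, 5, 7], [6, 8, 10, 11]]


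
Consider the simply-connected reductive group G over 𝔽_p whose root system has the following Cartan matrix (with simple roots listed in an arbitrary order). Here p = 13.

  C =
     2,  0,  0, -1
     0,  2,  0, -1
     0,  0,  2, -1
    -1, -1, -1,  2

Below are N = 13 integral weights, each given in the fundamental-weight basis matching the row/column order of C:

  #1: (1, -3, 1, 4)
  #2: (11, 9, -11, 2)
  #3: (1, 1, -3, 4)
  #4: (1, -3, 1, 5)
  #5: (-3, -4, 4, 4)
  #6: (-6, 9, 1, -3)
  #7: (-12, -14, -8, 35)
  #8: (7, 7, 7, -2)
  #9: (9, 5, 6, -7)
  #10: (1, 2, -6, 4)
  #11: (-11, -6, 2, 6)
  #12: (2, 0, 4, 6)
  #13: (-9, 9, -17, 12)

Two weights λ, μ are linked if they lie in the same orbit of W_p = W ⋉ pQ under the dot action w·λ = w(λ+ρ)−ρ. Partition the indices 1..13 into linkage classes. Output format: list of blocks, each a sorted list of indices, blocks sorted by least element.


D_4 Cartan matrix, 4 simple roots permuted; ρ=(1,1,1,1).

λ_j+ρ reflected into Ā_13 (⟨·,θ^∨⟩≤13); 4-tuples as given:

  [1] (2, 2, 2, 3);  [2] (0, 2, 2, 1);  [3] (2, 2, 2, 3);  [4] (2, 2, 2, 3);  [5] (2, 3, 5, 0);  [6] (2, 3, 5, 0);  [7] (0, 2, 2, 1);  [8] (2, 2, 2, 3);  [9] (4, 0, 1, 2);  [10] (2, 3, 5, 0);  [11] (2, 3, 5, 0);  [12] (0, 2, 2, 1);  [13] (0, 2, 2, 1)

The 13 indices split into 4 linkage classes (same alcove rep ⇔ same W_13-dot-orbit):

[[1, 3, 4, 8], [2, 7, 12, 13], [5, 6, 10, 11], [9]]


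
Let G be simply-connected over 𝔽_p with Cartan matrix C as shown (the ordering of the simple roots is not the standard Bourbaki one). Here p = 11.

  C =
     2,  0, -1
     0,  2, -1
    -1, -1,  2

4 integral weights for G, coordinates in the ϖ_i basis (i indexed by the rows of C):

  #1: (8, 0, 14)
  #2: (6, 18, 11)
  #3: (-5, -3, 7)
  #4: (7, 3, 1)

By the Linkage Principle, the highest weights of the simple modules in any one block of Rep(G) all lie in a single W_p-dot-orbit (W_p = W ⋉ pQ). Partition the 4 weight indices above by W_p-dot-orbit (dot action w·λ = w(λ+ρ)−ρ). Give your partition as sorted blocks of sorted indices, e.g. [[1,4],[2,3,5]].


A_3 Cartan matrix, 3 simple roots permuted; ρ=(1,1,1).

W_11-reps of the 4 weights in Ā_11 (same 3-coord order as C):

  λ_1 → (2, 6, 1)
  λ_2 → (5, 1, 2)
  λ_3 → (4, 2, 2)
  λ_4 → (5, 1, 2)

Linkage partition of the 4 weights (3 classes, p=11):

[[1], [2, 4], [3]]


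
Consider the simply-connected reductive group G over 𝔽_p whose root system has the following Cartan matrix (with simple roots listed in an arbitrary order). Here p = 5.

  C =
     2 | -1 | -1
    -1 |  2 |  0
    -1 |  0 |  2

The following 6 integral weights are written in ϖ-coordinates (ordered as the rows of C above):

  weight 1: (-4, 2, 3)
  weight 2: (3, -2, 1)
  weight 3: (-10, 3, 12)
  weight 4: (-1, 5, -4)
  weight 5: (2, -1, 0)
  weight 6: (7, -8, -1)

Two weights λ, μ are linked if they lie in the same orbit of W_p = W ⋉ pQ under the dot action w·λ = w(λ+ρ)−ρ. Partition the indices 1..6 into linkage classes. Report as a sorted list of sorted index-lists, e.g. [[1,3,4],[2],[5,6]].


Root system A_3: the 3×3 matrix C matches after relabeling.

Alcove-folded reps (p=5, 6 weights, presented ϖ-order):

    1: (3, 0, 1)
    2: (3, 0, 1)
    3: (3, 0, 1)
    4: (2, 2, 1)
    5: (3, 0, 1)
    6: (2, 2, 1)

2 distinct reps among the 6 weights ⇒ 2 W_5-linkage classes:

[[1, 2, 3, 5], [4, 6]]
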